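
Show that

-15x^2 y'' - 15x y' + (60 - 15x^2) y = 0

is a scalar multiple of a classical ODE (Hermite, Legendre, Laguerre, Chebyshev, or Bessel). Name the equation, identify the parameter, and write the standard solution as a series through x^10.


All three coefficients share the factor -15; dividing through by -15 gives  x^2 y'' + x y' + (x^2 - 4) y = 0.
This matches the Bessel equation x^2 y'' + x y' + (x^2 - nu^2) y = 0 with nu^2 = 4, so nu = 2; the solution bounded at x = 0 is J_2(x).
Frobenius at x = 0: indicial roots ±nu; for r = nu the recurrence k(k + 2nu) c_k = -c_{k-2} gives the standard series J_nu(x) = sum_{k>=0} (-1)^k / (k! (k+nu)!) (x/2)^(2k+nu). Evaluate the first 5 terms:
  k = 0: (-1)^0 / (0! * 2! * 2^2) x^2 = 1/(1*2*4) x^2 = (1/8) x^2
  k = 1: (-1)^1 / (1! * 3! * 2^4) x^4 = -1/(1*6*16) x^4 = (-1/96) x^4
  k = 2: (-1)^2 / (2! * 4! * 2^6) x^6 = 1/(2*24*64) x^6 = (1/3072) x^6
  k = 3: (-1)^3 / (3! * 5! * 2^8) x^8 = -1/(6*120*256) x^8 = (-1/184320) x^8
  k = 4: (-1)^4 / (4! * 6! * 2^10) x^10 = 1/(24*720*1024) x^10 = (1/17694720) x^10
Hence J_2(x) = x^10/17694720 - x^8/184320 + x^6/3072 - x^4/96 + x^2/8 + ....

J_2(x); series = x^10/17694720 - x^8/184320 + x^6/3072 - x^4/96 + x^2/8


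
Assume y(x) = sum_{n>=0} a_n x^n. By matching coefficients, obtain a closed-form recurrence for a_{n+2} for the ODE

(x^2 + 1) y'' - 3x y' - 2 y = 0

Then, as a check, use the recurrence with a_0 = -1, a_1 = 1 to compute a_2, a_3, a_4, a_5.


Substitute y = sum_n a_n x^n.
(1 + 1 x^2) y'' contributes (n+2)(n+1) a_{n+2} + n(n-1) a_n at x^n.
-3 x y'(x) contributes -3 n a_n at x^n.
-2 y(x) contributes -2 a_n at x^n.
Matching x^n: (n+2)(n+1) a_{n+2} + (n(n-1) - 3 n - 2) a_n = 0.
Thus a_{n+2} = (-n(n-1) + 3 n + 2) / ((n+1)(n+2)) * a_n.

Check with a_0 = -1, a_1 = 1 (apply the recurrence for n = 0, 1, 2, 3): a_0 = -1, a_1 = 1, a_2 = -1, a_3 = 5/6, a_4 = -1/2, a_5 = 5/24.

a_(n+2) = (-n(n-1) + 3 n + 2) / ((n+1)(n+2)) * a_n; check: a_0 = -1, a_1 = 1, a_2 = -1, a_3 = 5/6, a_4 = -1/2, a_5 = 5/24


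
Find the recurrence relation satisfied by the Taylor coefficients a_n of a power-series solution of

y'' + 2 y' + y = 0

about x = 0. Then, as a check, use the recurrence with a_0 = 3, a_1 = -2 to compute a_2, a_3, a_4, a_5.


Substitute y = sum_n a_n x^n.
y''(x) has coefficient (n+2)(n+1) a_{n+2} at x^n;
2 y'(x) has coefficient 2 (n+1) a_{n+1} at x^n;
y(x) has coefficient 1 a_n at x^n.
Matching x^n: (n+2)(n+1) a_{n+2} + 2 (n+1) a_{n+1} + 1 a_n = 0.
Thus a_{n+2} = [-2 (n+1) a_{n+1} - 1 a_n] / ((n+1)(n+2)).

Check with a_0 = 3, a_1 = -2 (apply the recurrence for n = 0, 1, 2, 3): a_0 = 3, a_1 = -2, a_2 = 1/2, a_3 = 0, a_4 = -1/24, a_5 = 1/60.

a_(n+2) = [-2 (n+1) a_(n+1) - 1 a_n] / ((n+1)(n+2)); check: a_0 = 3, a_1 = -2, a_2 = 1/2, a_3 = 0, a_4 = -1/24, a_5 = 1/60


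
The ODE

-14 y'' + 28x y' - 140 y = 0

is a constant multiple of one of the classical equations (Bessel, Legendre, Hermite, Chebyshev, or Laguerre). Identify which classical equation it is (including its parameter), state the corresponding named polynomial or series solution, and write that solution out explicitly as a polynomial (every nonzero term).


All three coefficients share the factor -14; dividing through by -14 gives  y'' - 2x y' + 10 y = 0.
This matches the Hermite equation y'' - 2x y' + 2n y = 0 with 2n = 10, so n = 5; the polynomial solution is H_5(x).
With y = sum_k a_k x^k, matching x^k gives (k+2)(k+1) a_{k+2} = 2(k - n) a_k = 2(k - 5) a_k. The right side vanishes at k = 5, so the series with the parity of 5 terminates at degree 5.
Standard normalization: leading coefficient of H_n is 2^n, so a_5 = 2^5 = 32. Work downward with a_k = (k+1)(k+2) a_{k+2} / (2(k - n)):
  a_3 = (4)(5)(32) / (2(3 - 5)) = 640/(-4) = -160
  a_1 = (2)(3)(-160) / (2(1 - 5)) = -960/(-8) = 120
Hence H_5(x) = 32 x^5 - 160 x^3 + 120 x.

H_5(x); series = 32 x^5 - 160 x^3 + 120 x


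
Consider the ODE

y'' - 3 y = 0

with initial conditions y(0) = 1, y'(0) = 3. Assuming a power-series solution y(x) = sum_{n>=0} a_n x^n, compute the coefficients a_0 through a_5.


Ansatz: y(x) = sum_{n>=0} a_n x^n, so y'(x) = sum_{n>=1} n a_n x^(n-1) and y''(x) = sum_{n>=2} n(n-1) a_n x^(n-2).
Substitute into P(x) y'' + Q(x) y' + R(x) y = 0 with P(x) = 1, Q(x) = 0, R(x) = -3, and match powers of x.
Initial conditions: a_0 = 1, a_1 = 3.
Setting the coefficient of each power of x to zero and solving order by order (substituting the coefficients already found):
  x^0: 2 a_2 - 3 a_0 = 0  ->  2 a_2 = 3 a_0 = 3  ->  a_2 = 3/2
  x^1: 6 a_3 - 3 a_1 = 0  ->  6 a_3 = 3 a_1 = 9  ->  a_3 = 3/2
  x^2: 12 a_4 - 3 a_2 = 0  ->  12 a_4 = 3 a_2 = 9/2  ->  a_4 = 3/8
  x^3: 20 a_5 - 3 a_3 = 0  ->  20 a_5 = 3 a_3 = 9/2  ->  a_5 = 9/40
Truncated series: y(x) = 1 + 3 x + (3/2) x^2 + (3/2) x^3 + (3/8) x^4 + (9/40) x^5 + O(x^6).

a_0 = 1; a_1 = 3; a_2 = 3/2; a_3 = 3/2; a_4 = 3/8; a_5 = 9/40


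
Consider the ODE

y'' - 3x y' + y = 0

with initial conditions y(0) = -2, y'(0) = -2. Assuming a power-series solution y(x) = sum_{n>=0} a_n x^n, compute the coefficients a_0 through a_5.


Ansatz: y(x) = sum_{n>=0} a_n x^n, so y'(x) = sum_{n>=1} n a_n x^(n-1) and y''(x) = sum_{n>=2} n(n-1) a_n x^(n-2).
Substitute into P(x) y'' + Q(x) y' + R(x) y = 0 with P(x) = 1, Q(x) = -3x, R(x) = 1, and match powers of x.
Initial conditions: a_0 = -2, a_1 = -2.
Setting the coefficient of each power of x to zero and solving order by order (substituting the coefficients already found):
  x^0: 2 a_2 + a_0 = 0  ->  2 a_2 = -a_0 = 2  ->  a_2 = 1
  x^1: 6 a_3 - 2 a_1 = 0  ->  6 a_3 = 2 a_1 = -4  ->  a_3 = -2/3
  x^2: 12 a_4 - 5 a_2 = 0  ->  12 a_4 = 5 a_2 = 5  ->  a_4 = 5/12
  x^3: 20 a_5 - 8 a_3 = 0  ->  20 a_5 = 8 a_3 = -16/3  ->  a_5 = -4/15
Truncated series: y(x) = -2 - 2 x + x^2 - (2/3) x^3 + (5/12) x^4 - (4/15) x^5 + O(x^6).

a_0 = -2; a_1 = -2; a_2 = 1; a_3 = -2/3; a_4 = 5/12; a_5 = -4/15


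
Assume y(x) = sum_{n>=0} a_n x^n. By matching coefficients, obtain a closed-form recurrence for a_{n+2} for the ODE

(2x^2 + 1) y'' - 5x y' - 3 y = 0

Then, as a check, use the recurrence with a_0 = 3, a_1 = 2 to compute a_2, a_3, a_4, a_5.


Substitute y = sum_n a_n x^n.
(1 + 2 x^2) y'' contributes (n+2)(n+1) a_{n+2} + 2 n(n-1) a_n at x^n.
-5 x y'(x) contributes -5 n a_n at x^n.
-3 y(x) contributes -3 a_n at x^n.
Matching x^n: (n+2)(n+1) a_{n+2} + (2 n(n-1) - 5 n - 3) a_n = 0.
Thus a_{n+2} = (-2 n(n-1) + 5 n + 3) / ((n+1)(n+2)) * a_n.

Check with a_0 = 3, a_1 = 2 (apply the recurrence for n = 0, 1, 2, 3): a_0 = 3, a_1 = 2, a_2 = 9/2, a_3 = 8/3, a_4 = 27/8, a_5 = 4/5.

a_(n+2) = (-2 n(n-1) + 5 n + 3) / ((n+1)(n+2)) * a_n; check: a_0 = 3, a_1 = 2, a_2 = 9/2, a_3 = 8/3, a_4 = 27/8, a_5 = 4/5


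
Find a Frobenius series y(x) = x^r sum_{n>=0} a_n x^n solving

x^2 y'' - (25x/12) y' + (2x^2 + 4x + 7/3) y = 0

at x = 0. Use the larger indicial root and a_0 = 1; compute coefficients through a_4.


Write in Frobenius form y'' + (p(x)/x) y' + (q(x)/x^2) y = 0:
  p(x) = -25/12,  q(x) = 2x^2 + 4x + 7/3.
Indicial equation: r(r-1) + (-25/12) r + (7/3) = 0 -> roots r_1 = 7/4, r_2 = 4/3.
Take r = r_1 = 7/4. Let y(x) = x^r sum_{n>=0} a_n x^n with a_0 = 1.
Substitute y = x^r sum a_n x^n and match x^{r+n}. The recurrence is
  D(n) a_n + 4 a_{n-1} + 2 a_{n-2} = 0,  where D(n) = (r+n)(r+n-1) + (-25/12)(r+n) + (7/3).
  a_n = [-4 a_{n-1} - 2 a_{n-2}] / D(n).
Since the indicial polynomial factors as (r - r_1)(r - r_2), D(n) = (r_1 + n - r_1)(r_1 + n - r_2) = n(n + 5/12).
Evaluating step by step (a_0 = 1):
  n = 1: D(1) = 1(1 + 5/12) = 17/12; numerator = -4(1) = -4; a_1 = (-4)/(17/12) = -48/17
  n = 2: D(2) = 2(2 + 5/12) = 29/6; numerator = -4(-48/17) - 2(1) = 158/17; a_2 = (158/17)/(29/6) = 948/493
  n = 3: D(3) = 3(3 + 5/12) = 41/4; numerator = -4(948/493) - 2(-48/17) = -1008/493; a_3 = (-1008/493)/(41/4) = -4032/20213
  n = 4: D(4) = 4(4 + 5/12) = 53/3; numerator = -4(-4032/20213) - 2(948/493) = -3624/1189; a_4 = (-3624/1189)/(53/3) = -10872/63017

r = 7/4; a_0 = 1; a_1 = -48/17; a_2 = 948/493; a_3 = -4032/20213; a_4 = -10872/63017


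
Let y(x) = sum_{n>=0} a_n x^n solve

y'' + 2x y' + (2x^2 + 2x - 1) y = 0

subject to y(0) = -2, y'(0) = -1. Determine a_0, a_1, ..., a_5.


Ansatz: y(x) = sum_{n>=0} a_n x^n, so y'(x) = sum_{n>=1} n a_n x^(n-1) and y''(x) = sum_{n>=2} n(n-1) a_n x^(n-2).
Substitute into P(x) y'' + Q(x) y' + R(x) y = 0 with P(x) = 1, Q(x) = 2x, R(x) = 2x^2 + 2x - 1, and match powers of x.
Initial conditions: a_0 = -2, a_1 = -1.
Setting the coefficient of each power of x to zero and solving order by order (substituting the coefficients already found):
  x^0: 2 a_2 - a_0 = 0  ->  2 a_2 = a_0 = -2  ->  a_2 = -1
  x^1: 6 a_3 + a_1 + 2 a_0 = 0  ->  6 a_3 = -a_1 - 2 a_0 = 5  ->  a_3 = 5/6
  x^2: 12 a_4 + 3 a_2 + 2 a_1 + 2 a_0 = 0  ->  12 a_4 = -3 a_2 - 2 a_1 - 2 a_0 = 9  ->  a_4 = 3/4
  x^3: 20 a_5 + 5 a_3 + 2 a_2 + 2 a_1 = 0  ->  20 a_5 = -5 a_3 - 2 a_2 - 2 a_1 = -1/6  ->  a_5 = -1/120
Truncated series: y(x) = -2 - x - x^2 + (5/6) x^3 + (3/4) x^4 - (1/120) x^5 + O(x^6).

a_0 = -2; a_1 = -1; a_2 = -1; a_3 = 5/6; a_4 = 3/4; a_5 = -1/120


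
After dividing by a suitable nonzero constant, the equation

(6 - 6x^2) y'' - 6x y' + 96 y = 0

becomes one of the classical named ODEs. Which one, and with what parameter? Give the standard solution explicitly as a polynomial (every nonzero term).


All three coefficients share the factor 6; dividing through by 6 gives  (1 - x^2) y'' - x y' + 16 y = 0.
This matches the Chebyshev equation (1 - x^2) y'' - x y' + n^2 y = 0 (note the -x y' term, not -2x y') with n^2 = 16, so n = 4; the polynomial solution is T_4(x).
With y = sum_k a_k x^k, matching x^k gives (k+2)(k+1) a_{k+2} = (k^2 - n^2) a_k = (k - 4)(k + 4) a_k. The right side vanishes at k = 4, so the series with the parity of 4 terminates at degree 4.
Standard normalization: leading coefficient of T_n is 2^(n-1), so a_4 = 2^3 = 8. Work downward with a_k = (k+1)(k+2) a_{k+2} / ((k - 4)(k + 4)):
  a_2 = (3)(4)(8) / ((2 - 4)(2 + 4)) = 96/(-12) = -8
  a_0 = (1)(2)(-8) / ((0 - 4)(0 + 4)) = -16/(-16) = 1
Hence T_4(x) = 8 x^4 - 8 x^2 + 1.

T_4(x); series = 8 x^4 - 8 x^2 + 1


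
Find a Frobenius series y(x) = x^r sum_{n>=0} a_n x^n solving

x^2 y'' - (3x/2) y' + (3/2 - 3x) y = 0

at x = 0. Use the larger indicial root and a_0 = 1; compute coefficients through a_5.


Write in Frobenius form y'' + (p(x)/x) y' + (q(x)/x^2) y = 0:
  p(x) = -3/2,  q(x) = 3/2 - 3x.
Indicial equation: r(r-1) + (-3/2) r + (3/2) = 0 -> roots r_1 = 3/2, r_2 = 1.
Take r = r_1 = 3/2. Let y(x) = x^r sum_{n>=0} a_n x^n with a_0 = 1.
Substitute y = x^r sum a_n x^n and match x^{r+n}. The recurrence is
  D(n) a_n - 3 a_{n-1} = 0,  where D(n) = (r+n)(r+n-1) + (-3/2)(r+n) + (3/2).
  a_n = 3 / D(n) * a_{n-1}.
Since the indicial polynomial factors as (r - r_1)(r - r_2), D(n) = (r_1 + n - r_1)(r_1 + n - r_2) = n(n + 1/2).
Evaluating step by step (a_0 = 1):
  n = 1: D(1) = 1(1 + 1/2) = 3/2; numerator = 3(1) = 3; a_1 = (3)/(3/2) = 2
  n = 2: D(2) = 2(2 + 1/2) = 5; numerator = 3(2) = 6; a_2 = (6)/(5) = 6/5
  n = 3: D(3) = 3(3 + 1/2) = 21/2; numerator = 3(6/5) = 18/5; a_3 = (18/5)/(21/2) = 12/35
  n = 4: D(4) = 4(4 + 1/2) = 18; numerator = 3(12/35) = 36/35; a_4 = (36/35)/(18) = 2/35
  n = 5: D(5) = 5(5 + 1/2) = 55/2; numerator = 3(2/35) = 6/35; a_5 = (6/35)/(55/2) = 12/1925

r = 3/2; a_0 = 1; a_1 = 2; a_2 = 6/5; a_3 = 12/35; a_4 = 2/35; a_5 = 12/1925


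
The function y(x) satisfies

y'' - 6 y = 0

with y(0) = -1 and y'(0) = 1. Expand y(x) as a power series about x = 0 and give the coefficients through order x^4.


Ansatz: y(x) = sum_{n>=0} a_n x^n, so y'(x) = sum_{n>=1} n a_n x^(n-1) and y''(x) = sum_{n>=2} n(n-1) a_n x^(n-2).
Substitute into P(x) y'' + Q(x) y' + R(x) y = 0 with P(x) = 1, Q(x) = 0, R(x) = -6, and match powers of x.
Initial conditions: a_0 = -1, a_1 = 1.
Setting the coefficient of each power of x to zero and solving order by order (substituting the coefficients already found):
  x^0: 2 a_2 - 6 a_0 = 0  ->  2 a_2 = 6 a_0 = -6  ->  a_2 = -3
  x^1: 6 a_3 - 6 a_1 = 0  ->  6 a_3 = 6 a_1 = 6  ->  a_3 = 1
  x^2: 12 a_4 - 6 a_2 = 0  ->  12 a_4 = 6 a_2 = -18  ->  a_4 = -3/2
Truncated series: y(x) = -1 + x - 3 x^2 + x^3 - (3/2) x^4 + O(x^5).

a_0 = -1; a_1 = 1; a_2 = -3; a_3 = 1; a_4 = -3/2


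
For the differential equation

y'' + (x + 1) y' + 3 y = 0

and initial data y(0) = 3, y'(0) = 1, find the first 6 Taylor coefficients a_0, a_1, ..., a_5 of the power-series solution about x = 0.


Ansatz: y(x) = sum_{n>=0} a_n x^n, so y'(x) = sum_{n>=1} n a_n x^(n-1) and y''(x) = sum_{n>=2} n(n-1) a_n x^(n-2).
Substitute into P(x) y'' + Q(x) y' + R(x) y = 0 with P(x) = 1, Q(x) = x + 1, R(x) = 3, and match powers of x.
Initial conditions: a_0 = 3, a_1 = 1.
Setting the coefficient of each power of x to zero and solving order by order (substituting the coefficients already found):
  x^0: 2 a_2 + a_1 + 3 a_0 = 0  ->  2 a_2 = -a_1 - 3 a_0 = -10  ->  a_2 = -5
  x^1: 6 a_3 + 2 a_2 + 4 a_1 = 0  ->  6 a_3 = -2 a_2 - 4 a_1 = 6  ->  a_3 = 1
  x^2: 12 a_4 + 3 a_3 + 5 a_2 = 0  ->  12 a_4 = -3 a_3 - 5 a_2 = 22  ->  a_4 = 11/6
  x^3: 20 a_5 + 4 a_4 + 6 a_3 = 0  ->  20 a_5 = -4 a_4 - 6 a_3 = -40/3  ->  a_5 = -2/3
Truncated series: y(x) = 3 + x - 5 x^2 + x^3 + (11/6) x^4 - (2/3) x^5 + O(x^6).

a_0 = 3; a_1 = 1; a_2 = -5; a_3 = 1; a_4 = 11/6; a_5 = -2/3


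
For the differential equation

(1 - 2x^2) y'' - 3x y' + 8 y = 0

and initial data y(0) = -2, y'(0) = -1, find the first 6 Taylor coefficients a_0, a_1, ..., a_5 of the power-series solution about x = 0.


Ansatz: y(x) = sum_{n>=0} a_n x^n, so y'(x) = sum_{n>=1} n a_n x^(n-1) and y''(x) = sum_{n>=2} n(n-1) a_n x^(n-2).
Substitute into P(x) y'' + Q(x) y' + R(x) y = 0 with P(x) = 1 - 2x^2, Q(x) = -3x, R(x) = 8, and match powers of x.
Initial conditions: a_0 = -2, a_1 = -1.
Setting the coefficient of each power of x to zero and solving order by order (substituting the coefficients already found):
  x^0: 2 a_2 + 8 a_0 = 0  ->  2 a_2 = -8 a_0 = 16  ->  a_2 = 8
  x^1: 6 a_3 + 5 a_1 = 0  ->  6 a_3 = -5 a_1 = 5  ->  a_3 = 5/6
  x^2: 12 a_4 - 2 a_2 = 0  ->  12 a_4 = 2 a_2 = 16  ->  a_4 = 4/3
  x^3: 20 a_5 - 13 a_3 = 0  ->  20 a_5 = 13 a_3 = 65/6  ->  a_5 = 13/24
Truncated series: y(x) = -2 - x + 8 x^2 + (5/6) x^3 + (4/3) x^4 + (13/24) x^5 + O(x^6).

a_0 = -2; a_1 = -1; a_2 = 8; a_3 = 5/6; a_4 = 4/3; a_5 = 13/24


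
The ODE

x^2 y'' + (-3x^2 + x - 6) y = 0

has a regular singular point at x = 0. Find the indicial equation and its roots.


Divide by x^2 to reach normal form y'' + P_1(x) y' + P_2(x) y = 0 with P_1(x) = 0 and P_2(x) = -3 + 1/x - 6/x^2.
x = 0 is a singular point because the y-coefficient -3 + 1/x - 6/x^2 has a pole at x = 0.
It is a regular singular point because x P_1(x) = p(x) = 0 and x^2 P_2(x) = q(x) = -3x^2 + x - 6 are polynomials, hence analytic at x = 0.
p(0) = 0,  q(0) = -6.
Indicial equation: r(r-1) + p(0) r + q(0) = 0, i.e. r^2 + (p(0) - 1) r + q(0) = 0, i.e. r^2 - 1 r - 6 = 0.
Discriminant: (-1)^2 - 4(-6) = 25, so r = (1 ± 5)/2.
Solving: r_1 = 3, r_2 = -2.

indicial: r^2 - 1 r - 6 = 0; roots r_1 = 3, r_2 = -2


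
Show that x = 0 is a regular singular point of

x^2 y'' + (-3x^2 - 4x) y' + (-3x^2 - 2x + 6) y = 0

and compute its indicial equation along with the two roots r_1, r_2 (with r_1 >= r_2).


Divide by x^2 to reach normal form y'' + P_1(x) y' + P_2(x) y = 0 with P_1(x) = -3 - 4/x and P_2(x) = -3 - 2/x + 6/x^2.
x = 0 is a singular point because the y'-coefficient -3 - 4/x has a pole at x = 0 and the y-coefficient -3 - 2/x + 6/x^2 has a pole at x = 0.
It is a regular singular point because x P_1(x) = p(x) = -3x - 4 and x^2 P_2(x) = q(x) = -3x^2 - 2x + 6 are polynomials, hence analytic at x = 0.
p(0) = -4,  q(0) = 6.
Indicial equation: r(r-1) + p(0) r + q(0) = 0, i.e. r^2 + (p(0) - 1) r + q(0) = 0, i.e. r^2 - 5 r + 6 = 0.
Discriminant: (-5)^2 - 4(6) = 1, so r = (5 ± 1)/2.
Solving: r_1 = 3, r_2 = 2.

indicial: r^2 - 5 r + 6 = 0; roots r_1 = 3, r_2 = 2


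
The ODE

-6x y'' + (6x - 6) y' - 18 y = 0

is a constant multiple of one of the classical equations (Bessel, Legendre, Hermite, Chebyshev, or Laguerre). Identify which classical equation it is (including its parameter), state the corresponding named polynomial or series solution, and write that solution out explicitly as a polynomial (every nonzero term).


All three coefficients share the factor -6; dividing through by -6 gives  x y'' + (1 - x) y' + 3 y = 0.
This matches the Laguerre equation x y'' + (1 - x) y' + n y = 0 with n = 3; the polynomial solution is L_3(x).
With y = sum_k a_k x^k, matching x^k gives (k+1)k a_{k+1} + (k+1) a_{k+1} - k a_k + n a_k = 0, i.e. (k+1)^2 a_{k+1} = (k - n) a_k = (k - 3) a_k. The right side vanishes at k = 3, so the series terminates at degree 3.
Standard normalization L_n(0) = 1 gives a_0 = 1. Work upward with a_{k+1} = (k - 3) a_k / (k+1)^2:
  a_1 = (0 - 3)(1) / 1^2 = -3/1 = -3
  a_2 = (1 - 3)(-3) / 2^2 = 6/4 = 3/2
  a_3 = (2 - 3)(3/2) / 3^2 = (-3/2)/9 = -1/6
Hence L_3(x) = -x^3/6 + 3 x^2/2 - 3 x + 1.

L_3(x); series = -x^3/6 + 3 x^2/2 - 3 x + 1


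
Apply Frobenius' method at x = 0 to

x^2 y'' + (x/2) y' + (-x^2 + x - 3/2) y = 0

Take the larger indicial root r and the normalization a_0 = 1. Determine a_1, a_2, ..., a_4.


Write in Frobenius form y'' + (p(x)/x) y' + (q(x)/x^2) y = 0:
  p(x) = 1/2,  q(x) = -x^2 + x - 3/2.
Indicial equation: r(r-1) + (1/2) r + (-3/2) = 0 -> roots r_1 = 3/2, r_2 = -1.
Take r = r_1 = 3/2. Let y(x) = x^r sum_{n>=0} a_n x^n with a_0 = 1.
Substitute y = x^r sum a_n x^n and match x^{r+n}. The recurrence is
  D(n) a_n + 1 a_{n-1} - 1 a_{n-2} = 0,  where D(n) = (r+n)(r+n-1) + (1/2)(r+n) + (-3/2).
  a_n = [-1 a_{n-1} + 1 a_{n-2}] / D(n).
Since the indicial polynomial factors as (r - r_1)(r - r_2), D(n) = (r_1 + n - r_1)(r_1 + n - r_2) = n(n + 5/2).
Evaluating step by step (a_0 = 1):
  n = 1: D(1) = 1(1 + 5/2) = 7/2; numerator = -1(1) = -1; a_1 = (-1)/(7/2) = -2/7
  n = 2: D(2) = 2(2 + 5/2) = 9; numerator = -1(-2/7) + 1(1) = 9/7; a_2 = (9/7)/(9) = 1/7
  n = 3: D(3) = 3(3 + 5/2) = 33/2; numerator = -1(1/7) + 1(-2/7) = -3/7; a_3 = (-3/7)/(33/2) = -2/77
  n = 4: D(4) = 4(4 + 5/2) = 26; numerator = -1(-2/77) + 1(1/7) = 13/77; a_4 = (13/77)/(26) = 1/154

r = 3/2; a_0 = 1; a_1 = -2/7; a_2 = 1/7; a_3 = -2/77; a_4 = 1/154


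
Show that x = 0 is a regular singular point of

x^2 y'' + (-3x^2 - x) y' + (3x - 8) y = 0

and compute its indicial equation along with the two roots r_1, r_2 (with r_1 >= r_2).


Divide by x^2 to reach normal form y'' + P_1(x) y' + P_2(x) y = 0 with P_1(x) = -3 - 1/x and P_2(x) = 3/x - 8/x^2.
x = 0 is a singular point because the y'-coefficient -3 - 1/x has a pole at x = 0 and the y-coefficient 3/x - 8/x^2 has a pole at x = 0.
It is a regular singular point because x P_1(x) = p(x) = -3x - 1 and x^2 P_2(x) = q(x) = 3x - 8 are polynomials, hence analytic at x = 0.
p(0) = -1,  q(0) = -8.
Indicial equation: r(r-1) + p(0) r + q(0) = 0, i.e. r^2 + (p(0) - 1) r + q(0) = 0, i.e. r^2 - 2 r - 8 = 0.
Discriminant: (-2)^2 - 4(-8) = 36, so r = (2 ± 6)/2.
Solving: r_1 = 4, r_2 = -2.

indicial: r^2 - 2 r - 8 = 0; roots r_1 = 4, r_2 = -2


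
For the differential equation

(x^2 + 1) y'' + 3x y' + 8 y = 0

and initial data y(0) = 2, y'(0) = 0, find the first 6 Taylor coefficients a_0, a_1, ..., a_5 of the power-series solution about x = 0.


Ansatz: y(x) = sum_{n>=0} a_n x^n, so y'(x) = sum_{n>=1} n a_n x^(n-1) and y''(x) = sum_{n>=2} n(n-1) a_n x^(n-2).
Substitute into P(x) y'' + Q(x) y' + R(x) y = 0 with P(x) = x^2 + 1, Q(x) = 3x, R(x) = 8, and match powers of x.
Initial conditions: a_0 = 2, a_1 = 0.
Setting the coefficient of each power of x to zero and solving order by order (substituting the coefficients already found):
  x^0: 2 a_2 + 8 a_0 = 0  ->  2 a_2 = -8 a_0 = -16  ->  a_2 = -8
  x^1: 6 a_3 + 11 a_1 = 0  ->  6 a_3 = -11 a_1 = 0  ->  a_3 = 0
  x^2: 12 a_4 + 16 a_2 = 0  ->  12 a_4 = -16 a_2 = 128  ->  a_4 = 32/3
  x^3: 20 a_5 + 23 a_3 = 0  ->  20 a_5 = -23 a_3 = 0  ->  a_5 = 0
Truncated series: y(x) = 2 - 8 x^2 + (32/3) x^4 + O(x^6).

a_0 = 2; a_1 = 0; a_2 = -8; a_3 = 0; a_4 = 32/3; a_5 = 0


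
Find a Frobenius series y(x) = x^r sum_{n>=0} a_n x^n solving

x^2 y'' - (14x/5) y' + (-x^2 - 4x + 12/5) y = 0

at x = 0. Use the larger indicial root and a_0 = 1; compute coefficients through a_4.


Write in Frobenius form y'' + (p(x)/x) y' + (q(x)/x^2) y = 0:
  p(x) = -14/5,  q(x) = -x^2 - 4x + 12/5.
Indicial equation: r(r-1) + (-14/5) r + (12/5) = 0 -> roots r_1 = 3, r_2 = 4/5.
Take r = r_1 = 3. Let y(x) = x^r sum_{n>=0} a_n x^n with a_0 = 1.
Substitute y = x^r sum a_n x^n and match x^{r+n}. The recurrence is
  D(n) a_n - 4 a_{n-1} - 1 a_{n-2} = 0,  where D(n) = (r+n)(r+n-1) + (-14/5)(r+n) + (12/5).
  a_n = [4 a_{n-1} + 1 a_{n-2}] / D(n).
Since the indicial polynomial factors as (r - r_1)(r - r_2), D(n) = (r_1 + n - r_1)(r_1 + n - r_2) = n(n + 11/5).
Evaluating step by step (a_0 = 1):
  n = 1: D(1) = 1(1 + 11/5) = 16/5; numerator = 4(1) = 4; a_1 = (4)/(16/5) = 5/4
  n = 2: D(2) = 2(2 + 11/5) = 42/5; numerator = 4(5/4) + 1(1) = 6; a_2 = (6)/(42/5) = 5/7
  n = 3: D(3) = 3(3 + 11/5) = 78/5; numerator = 4(5/7) + 1(5/4) = 115/28; a_3 = (115/28)/(78/5) = 575/2184
  n = 4: D(4) = 4(4 + 11/5) = 124/5; numerator = 4(575/2184) + 1(5/7) = 965/546; a_4 = (965/546)/(124/5) = 4825/67704

r = 3; a_0 = 1; a_1 = 5/4; a_2 = 5/7; a_3 = 575/2184; a_4 = 4825/67704


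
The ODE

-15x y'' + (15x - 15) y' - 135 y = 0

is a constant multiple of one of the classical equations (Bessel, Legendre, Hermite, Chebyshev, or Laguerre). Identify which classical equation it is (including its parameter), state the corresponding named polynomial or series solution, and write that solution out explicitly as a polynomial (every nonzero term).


All three coefficients share the factor -15; dividing through by -15 gives  x y'' + (1 - x) y' + 9 y = 0.
This matches the Laguerre equation x y'' + (1 - x) y' + n y = 0 with n = 9; the polynomial solution is L_9(x).
With y = sum_k a_k x^k, matching x^k gives (k+1)k a_{k+1} + (k+1) a_{k+1} - k a_k + n a_k = 0, i.e. (k+1)^2 a_{k+1} = (k - n) a_k = (k - 9) a_k. The right side vanishes at k = 9, so the series terminates at degree 9.
Standard normalization L_n(0) = 1 gives a_0 = 1. Work upward with a_{k+1} = (k - 9) a_k / (k+1)^2:
  a_1 = (0 - 9)(1) / 1^2 = -9/1 = -9
  a_2 = (1 - 9)(-9) / 2^2 = 72/4 = 18
  a_3 = (2 - 9)(18) / 3^2 = -126/9 = -14
  a_4 = (3 - 9)(-14) / 4^2 = 84/16 = 21/4
  a_5 = (4 - 9)(21/4) / 5^2 = (-105/4)/25 = -21/20
  a_6 = (5 - 9)(-21/20) / 6^2 = (21/5)/36 = 7/60
  a_7 = (6 - 9)(7/60) / 7^2 = (-7/20)/49 = -1/140
  a_8 = (7 - 9)(-1/140) / 8^2 = (1/70)/64 = 1/4480
  a_9 = (8 - 9)(1/4480) / 9^2 = (-1/4480)/81 = -1/362880
Hence L_9(x) = -x^9/362880 + x^8/4480 - x^7/140 + 7 x^6/60 - 21 x^5/20 + 21 x^4/4 - 14 x^3 + 18 x^2 - 9 x + 1.

L_9(x); series = -x^9/362880 + x^8/4480 - x^7/140 + 7 x^6/60 - 21 x^5/20 + 21 x^4/4 - 14 x^3 + 18 x^2 - 9 x + 1


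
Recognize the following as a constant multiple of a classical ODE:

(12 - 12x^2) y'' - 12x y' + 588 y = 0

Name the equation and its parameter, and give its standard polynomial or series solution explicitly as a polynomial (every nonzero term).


All three coefficients share the factor 12; dividing through by 12 gives  (1 - x^2) y'' - x y' + 49 y = 0.
This matches the Chebyshev equation (1 - x^2) y'' - x y' + n^2 y = 0 (note the -x y' term, not -2x y') with n^2 = 49, so n = 7; the polynomial solution is T_7(x).
With y = sum_k a_k x^k, matching x^k gives (k+2)(k+1) a_{k+2} = (k^2 - n^2) a_k = (k - 7)(k + 7) a_k. The right side vanishes at k = 7, so the series with the parity of 7 terminates at degree 7.
Standard normalization: leading coefficient of T_n is 2^(n-1), so a_7 = 2^6 = 64. Work downward with a_k = (k+1)(k+2) a_{k+2} / ((k - 7)(k + 7)):
  a_5 = (6)(7)(64) / ((5 - 7)(5 + 7)) = 2688/(-24) = -112
  a_3 = (4)(5)(-112) / ((3 - 7)(3 + 7)) = -2240/(-40) = 56
  a_1 = (2)(3)(56) / ((1 - 7)(1 + 7)) = 336/(-48) = -7
Hence T_7(x) = 64 x^7 - 112 x^5 + 56 x^3 - 7 x.

T_7(x); series = 64 x^7 - 112 x^5 + 56 x^3 - 7 x


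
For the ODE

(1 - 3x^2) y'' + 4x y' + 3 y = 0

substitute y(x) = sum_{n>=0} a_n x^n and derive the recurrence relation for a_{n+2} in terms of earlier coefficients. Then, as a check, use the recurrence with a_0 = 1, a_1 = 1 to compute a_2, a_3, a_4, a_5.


Substitute y = sum_n a_n x^n.
(1 - 3 x^2) y'' contributes (n+2)(n+1) a_{n+2} - 3 n(n-1) a_n at x^n.
4 x y'(x) contributes 4 n a_n at x^n.
3 y(x) contributes 3 a_n at x^n.
Matching x^n: (n+2)(n+1) a_{n+2} + (-3 n(n-1) + 4 n + 3) a_n = 0.
Thus a_{n+2} = (3 n(n-1) - 4 n - 3) / ((n+1)(n+2)) * a_n.

Check with a_0 = 1, a_1 = 1 (apply the recurrence for n = 0, 1, 2, 3): a_0 = 1, a_1 = 1, a_2 = -3/2, a_3 = -7/6, a_4 = 5/8, a_5 = -7/40.

a_(n+2) = (3 n(n-1) - 4 n - 3) / ((n+1)(n+2)) * a_n; check: a_0 = 1, a_1 = 1, a_2 = -3/2, a_3 = -7/6, a_4 = 5/8, a_5 = -7/40


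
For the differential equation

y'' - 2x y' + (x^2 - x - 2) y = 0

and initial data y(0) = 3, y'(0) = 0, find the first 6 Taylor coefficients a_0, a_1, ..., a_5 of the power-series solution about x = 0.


Ansatz: y(x) = sum_{n>=0} a_n x^n, so y'(x) = sum_{n>=1} n a_n x^(n-1) and y''(x) = sum_{n>=2} n(n-1) a_n x^(n-2).
Substitute into P(x) y'' + Q(x) y' + R(x) y = 0 with P(x) = 1, Q(x) = -2x, R(x) = x^2 - x - 2, and match powers of x.
Initial conditions: a_0 = 3, a_1 = 0.
Setting the coefficient of each power of x to zero and solving order by order (substituting the coefficients already found):
  x^0: 2 a_2 - 2 a_0 = 0  ->  2 a_2 = 2 a_0 = 6  ->  a_2 = 3
  x^1: 6 a_3 - 4 a_1 - a_0 = 0  ->  6 a_3 = 4 a_1 + a_0 = 3  ->  a_3 = 1/2
  x^2: 12 a_4 - 6 a_2 - a_1 + a_0 = 0  ->  12 a_4 = 6 a_2 + a_1 - a_0 = 15  ->  a_4 = 5/4
  x^3: 20 a_5 - 8 a_3 - a_2 + a_1 = 0  ->  20 a_5 = 8 a_3 + a_2 - a_1 = 7  ->  a_5 = 7/20
Truncated series: y(x) = 3 + 3 x^2 + (1/2) x^3 + (5/4) x^4 + (7/20) x^5 + O(x^6).

a_0 = 3; a_1 = 0; a_2 = 3; a_3 = 1/2; a_4 = 5/4; a_5 = 7/20


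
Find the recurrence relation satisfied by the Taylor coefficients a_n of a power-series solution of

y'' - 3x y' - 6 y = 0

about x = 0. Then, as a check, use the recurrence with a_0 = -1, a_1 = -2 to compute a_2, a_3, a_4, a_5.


Substitute y = sum_n a_n x^n.
y''(x) has coefficient (n+2)(n+1) a_{n+2} at x^n;
-3 x y'(x) has coefficient -3 n a_n at x^n (shift);
-6 y(x) has coefficient -6 a_n at x^n.
Matching x^n: (n+2)(n+1) a_{n+2} + (-3n - 6) a_n = 0.
Thus a_{n+2} = (3n + 6) / ((n+1)(n+2)) * a_n.

Check with a_0 = -1, a_1 = -2 (apply the recurrence for n = 0, 1, 2, 3): a_0 = -1, a_1 = -2, a_2 = -3, a_3 = -3, a_4 = -3, a_5 = -9/4.

a_(n+2) = (3n + 6) / ((n+1)(n+2)) * a_n; check: a_0 = -1, a_1 = -2, a_2 = -3, a_3 = -3, a_4 = -3, a_5 = -9/4


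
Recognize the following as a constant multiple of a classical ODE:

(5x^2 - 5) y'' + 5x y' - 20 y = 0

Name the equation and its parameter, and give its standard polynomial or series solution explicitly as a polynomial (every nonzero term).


All three coefficients share the factor -5; dividing through by -5 gives  (1 - x^2) y'' - x y' + 4 y = 0.
This matches the Chebyshev equation (1 - x^2) y'' - x y' + n^2 y = 0 (note the -x y' term, not -2x y') with n^2 = 4, so n = 2; the polynomial solution is T_2(x).
With y = sum_k a_k x^k, matching x^k gives (k+2)(k+1) a_{k+2} = (k^2 - n^2) a_k = (k - 2)(k + 2) a_k. The right side vanishes at k = 2, so the series with the parity of 2 terminates at degree 2.
Standard normalization: leading coefficient of T_n is 2^(n-1), so a_2 = 2^1 = 2. Work downward with a_k = (k+1)(k+2) a_{k+2} / ((k - 2)(k + 2)):
  a_0 = (1)(2)(2) / ((0 - 2)(0 + 2)) = 4/(-4) = -1
Hence T_2(x) = 2 x^2 - 1.

T_2(x); series = 2 x^2 - 1


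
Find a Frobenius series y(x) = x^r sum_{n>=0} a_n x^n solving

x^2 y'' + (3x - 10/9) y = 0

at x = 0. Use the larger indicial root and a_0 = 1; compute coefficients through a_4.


Write in Frobenius form y'' + (p(x)/x) y' + (q(x)/x^2) y = 0:
  p(x) = 0,  q(x) = 3x - 10/9.
Indicial equation: r(r-1) + (0) r + (-10/9) = 0 -> roots r_1 = 5/3, r_2 = -2/3.
Take r = r_1 = 5/3. Let y(x) = x^r sum_{n>=0} a_n x^n with a_0 = 1.
Substitute y = x^r sum a_n x^n and match x^{r+n}. The recurrence is
  D(n) a_n + 3 a_{n-1} = 0,  where D(n) = (r+n)(r+n-1) + (0)(r+n) + (-10/9).
  a_n = -3 / D(n) * a_{n-1}.
Since the indicial polynomial factors as (r - r_1)(r - r_2), D(n) = (r_1 + n - r_1)(r_1 + n - r_2) = n(n + 7/3).
Evaluating step by step (a_0 = 1):
  n = 1: D(1) = 1(1 + 7/3) = 10/3; numerator = -3(1) = -3; a_1 = (-3)/(10/3) = -9/10
  n = 2: D(2) = 2(2 + 7/3) = 26/3; numerator = -3(-9/10) = 27/10; a_2 = (27/10)/(26/3) = 81/260
  n = 3: D(3) = 3(3 + 7/3) = 16; numerator = -3(81/260) = -243/260; a_3 = (-243/260)/(16) = -243/4160
  n = 4: D(4) = 4(4 + 7/3) = 76/3; numerator = -3(-243/4160) = 729/4160; a_4 = (729/4160)/(76/3) = 2187/316160

r = 5/3; a_0 = 1; a_1 = -9/10; a_2 = 81/260; a_3 = -243/4160; a_4 = 2187/316160


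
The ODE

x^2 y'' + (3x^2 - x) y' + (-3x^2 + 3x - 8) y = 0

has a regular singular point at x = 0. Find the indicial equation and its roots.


Divide by x^2 to reach normal form y'' + P_1(x) y' + P_2(x) y = 0 with P_1(x) = 3 - 1/x and P_2(x) = -3 + 3/x - 8/x^2.
x = 0 is a singular point because the y'-coefficient 3 - 1/x has a pole at x = 0 and the y-coefficient -3 + 3/x - 8/x^2 has a pole at x = 0.
It is a regular singular point because x P_1(x) = p(x) = 3x - 1 and x^2 P_2(x) = q(x) = -3x^2 + 3x - 8 are polynomials, hence analytic at x = 0.
p(0) = -1,  q(0) = -8.
Indicial equation: r(r-1) + p(0) r + q(0) = 0, i.e. r^2 + (p(0) - 1) r + q(0) = 0, i.e. r^2 - 2 r - 8 = 0.
Discriminant: (-2)^2 - 4(-8) = 36, so r = (2 ± 6)/2.
Solving: r_1 = 4, r_2 = -2.

indicial: r^2 - 2 r - 8 = 0; roots r_1 = 4, r_2 = -2


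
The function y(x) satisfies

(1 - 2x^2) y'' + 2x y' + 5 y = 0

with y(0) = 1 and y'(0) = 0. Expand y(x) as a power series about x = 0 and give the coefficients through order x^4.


Ansatz: y(x) = sum_{n>=0} a_n x^n, so y'(x) = sum_{n>=1} n a_n x^(n-1) and y''(x) = sum_{n>=2} n(n-1) a_n x^(n-2).
Substitute into P(x) y'' + Q(x) y' + R(x) y = 0 with P(x) = 1 - 2x^2, Q(x) = 2x, R(x) = 5, and match powers of x.
Initial conditions: a_0 = 1, a_1 = 0.
Setting the coefficient of each power of x to zero and solving order by order (substituting the coefficients already found):
  x^0: 2 a_2 + 5 a_0 = 0  ->  2 a_2 = -5 a_0 = -5  ->  a_2 = -5/2
  x^1: 6 a_3 + 7 a_1 = 0  ->  6 a_3 = -7 a_1 = 0  ->  a_3 = 0
  x^2: 12 a_4 + 5 a_2 = 0  ->  12 a_4 = -5 a_2 = 25/2  ->  a_4 = 25/24
Truncated series: y(x) = 1 - (5/2) x^2 + (25/24) x^4 + O(x^5).

a_0 = 1; a_1 = 0; a_2 = -5/2; a_3 = 0; a_4 = 25/24


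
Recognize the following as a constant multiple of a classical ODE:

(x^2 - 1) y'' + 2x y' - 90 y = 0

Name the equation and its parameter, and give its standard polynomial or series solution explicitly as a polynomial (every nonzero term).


All three coefficients share the factor -1; dividing through by -1 gives  (1 - x^2) y'' - 2x y' + 90 y = 0.
This matches the Legendre equation (1 - x^2) y'' - 2x y' + n(n+1) y = 0 (note the -2x y' term) with n(n+1) = 90, so n = 9; the polynomial solution is P_9(x).
With y = sum_k a_k x^k, matching x^k gives (k+2)(k+1) a_{k+2} = [k(k+1) - n(n+1)] a_k = (k - 9)(k + 10) a_k. The right side vanishes at k = 9, so the series with the parity of 9 terminates at degree 9.
Standard normalization (P_n(1) = 1): leading coefficient (2n)!/(2^n (n!)^2) = 6402373705728000/(512*131681894400) = 12155/128, so a_9 = 12155/128. Work downward with a_k = (k+1)(k+2) a_{k+2} / ((k - 9)(k + 10)):
  a_7 = (8)(9)(12155/128) / ((7 - 9)(7 + 10)) = (109395/16)/(-34) = -6435/32
  a_5 = (6)(7)(-6435/32) / ((5 - 9)(5 + 10)) = (-135135/16)/(-60) = 9009/64
  a_3 = (4)(5)(9009/64) / ((3 - 9)(3 + 10)) = (45045/16)/(-78) = -1155/32
  a_1 = (2)(3)(-1155/32) / ((1 - 9)(1 + 10)) = (-3465/16)/(-88) = 315/128
Hence P_9(x) = 12155 x^9/128 - 6435 x^7/32 + 9009 x^5/64 - 1155 x^3/32 + 315 x/128.

P_9(x); series = 12155 x^9/128 - 6435 x^7/32 + 9009 x^5/64 - 1155 x^3/32 + 315 x/128


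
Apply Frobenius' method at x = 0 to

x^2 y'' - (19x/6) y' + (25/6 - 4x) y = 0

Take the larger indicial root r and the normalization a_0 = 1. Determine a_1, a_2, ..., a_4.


Write in Frobenius form y'' + (p(x)/x) y' + (q(x)/x^2) y = 0:
  p(x) = -19/6,  q(x) = 25/6 - 4x.
Indicial equation: r(r-1) + (-19/6) r + (25/6) = 0 -> roots r_1 = 5/2, r_2 = 5/3.
Take r = r_1 = 5/2. Let y(x) = x^r sum_{n>=0} a_n x^n with a_0 = 1.
Substitute y = x^r sum a_n x^n and match x^{r+n}. The recurrence is
  D(n) a_n - 4 a_{n-1} = 0,  where D(n) = (r+n)(r+n-1) + (-19/6)(r+n) + (25/6).
  a_n = 4 / D(n) * a_{n-1}.
Since the indicial polynomial factors as (r - r_1)(r - r_2), D(n) = (r_1 + n - r_1)(r_1 + n - r_2) = n(n + 5/6).
Evaluating step by step (a_0 = 1):
  n = 1: D(1) = 1(1 + 5/6) = 11/6; numerator = 4(1) = 4; a_1 = (4)/(11/6) = 24/11
  n = 2: D(2) = 2(2 + 5/6) = 17/3; numerator = 4(24/11) = 96/11; a_2 = (96/11)/(17/3) = 288/187
  n = 3: D(3) = 3(3 + 5/6) = 23/2; numerator = 4(288/187) = 1152/187; a_3 = (1152/187)/(23/2) = 2304/4301
  n = 4: D(4) = 4(4 + 5/6) = 58/3; numerator = 4(2304/4301) = 9216/4301; a_4 = (9216/4301)/(58/3) = 13824/124729

r = 5/2; a_0 = 1; a_1 = 24/11; a_2 = 288/187; a_3 = 2304/4301; a_4 = 13824/124729


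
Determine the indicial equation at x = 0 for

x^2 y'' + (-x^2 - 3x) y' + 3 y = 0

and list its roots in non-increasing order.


Divide by x^2 to reach normal form y'' + P_1(x) y' + P_2(x) y = 0 with P_1(x) = -1 - 3/x and P_2(x) = 3/x^2.
x = 0 is a singular point because the y'-coefficient -1 - 3/x has a pole at x = 0 and the y-coefficient 3/x^2 has a pole at x = 0.
It is a regular singular point because x P_1(x) = p(x) = -x - 3 and x^2 P_2(x) = q(x) = 3 are polynomials, hence analytic at x = 0.
p(0) = -3,  q(0) = 3.
Indicial equation: r(r-1) + p(0) r + q(0) = 0, i.e. r^2 + (p(0) - 1) r + q(0) = 0, i.e. r^2 - 4 r + 3 = 0.
Discriminant: (-4)^2 - 4(3) = 4, so r = (4 ± 2)/2.
Solving: r_1 = 3, r_2 = 1.

indicial: r^2 - 4 r + 3 = 0; roots r_1 = 3, r_2 = 1


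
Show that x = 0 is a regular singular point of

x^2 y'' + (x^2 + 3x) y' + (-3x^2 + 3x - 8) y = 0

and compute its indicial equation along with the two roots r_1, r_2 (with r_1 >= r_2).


Divide by x^2 to reach normal form y'' + P_1(x) y' + P_2(x) y = 0 with P_1(x) = 1 + 3/x and P_2(x) = -3 + 3/x - 8/x^2.
x = 0 is a singular point because the y'-coefficient 1 + 3/x has a pole at x = 0 and the y-coefficient -3 + 3/x - 8/x^2 has a pole at x = 0.
It is a regular singular point because x P_1(x) = p(x) = x + 3 and x^2 P_2(x) = q(x) = -3x^2 + 3x - 8 are polynomials, hence analytic at x = 0.
p(0) = 3,  q(0) = -8.
Indicial equation: r(r-1) + p(0) r + q(0) = 0, i.e. r^2 + (p(0) - 1) r + q(0) = 0, i.e. r^2 + 2 r - 8 = 0.
Discriminant: (2)^2 - 4(-8) = 36, so r = (-2 ± 6)/2.
Solving: r_1 = 2, r_2 = -4.

indicial: r^2 + 2 r - 8 = 0; roots r_1 = 2, r_2 = -4


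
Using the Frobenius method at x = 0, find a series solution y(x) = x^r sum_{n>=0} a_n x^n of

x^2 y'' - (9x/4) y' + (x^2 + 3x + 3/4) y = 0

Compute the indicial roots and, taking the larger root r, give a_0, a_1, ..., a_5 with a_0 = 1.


Write in Frobenius form y'' + (p(x)/x) y' + (q(x)/x^2) y = 0:
  p(x) = -9/4,  q(x) = x^2 + 3x + 3/4.
Indicial equation: r(r-1) + (-9/4) r + (3/4) = 0 -> roots r_1 = 3, r_2 = 1/4.
Take r = r_1 = 3. Let y(x) = x^r sum_{n>=0} a_n x^n with a_0 = 1.
Substitute y = x^r sum a_n x^n and match x^{r+n}. The recurrence is
  D(n) a_n + 3 a_{n-1} + 1 a_{n-2} = 0,  where D(n) = (r+n)(r+n-1) + (-9/4)(r+n) + (3/4).
  a_n = [-3 a_{n-1} - 1 a_{n-2}] / D(n).
Since the indicial polynomial factors as (r - r_1)(r - r_2), D(n) = (r_1 + n - r_1)(r_1 + n - r_2) = n(n + 11/4).
Evaluating step by step (a_0 = 1):
  n = 1: D(1) = 1(1 + 11/4) = 15/4; numerator = -3(1) = -3; a_1 = (-3)/(15/4) = -4/5
  n = 2: D(2) = 2(2 + 11/4) = 19/2; numerator = -3(-4/5) - 1(1) = 7/5; a_2 = (7/5)/(19/2) = 14/95
  n = 3: D(3) = 3(3 + 11/4) = 69/4; numerator = -3(14/95) - 1(-4/5) = 34/95; a_3 = (34/95)/(69/4) = 136/6555
  n = 4: D(4) = 4(4 + 11/4) = 27; numerator = -3(136/6555) - 1(14/95) = -458/2185; a_4 = (-458/2185)/(27) = -458/58995
  n = 5: D(5) = 5(5 + 11/4) = 155/4; numerator = -3(-458/58995) - 1(136/6555) = 10/3933; a_5 = (10/3933)/(155/4) = 8/121923

r = 3; a_0 = 1; a_1 = -4/5; a_2 = 14/95; a_3 = 136/6555; a_4 = -458/58995; a_5 = 8/121923


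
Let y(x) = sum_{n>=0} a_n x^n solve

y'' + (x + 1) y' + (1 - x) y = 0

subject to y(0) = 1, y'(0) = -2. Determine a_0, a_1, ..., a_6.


Ansatz: y(x) = sum_{n>=0} a_n x^n, so y'(x) = sum_{n>=1} n a_n x^(n-1) and y''(x) = sum_{n>=2} n(n-1) a_n x^(n-2).
Substitute into P(x) y'' + Q(x) y' + R(x) y = 0 with P(x) = 1, Q(x) = x + 1, R(x) = 1 - x, and match powers of x.
Initial conditions: a_0 = 1, a_1 = -2.
Setting the coefficient of each power of x to zero and solving order by order (substituting the coefficients already found):
  x^0: 2 a_2 + a_1 + a_0 = 0  ->  2 a_2 = -a_1 - a_0 = 1  ->  a_2 = 1/2
  x^1: 6 a_3 + 2 a_2 + 2 a_1 - a_0 = 0  ->  6 a_3 = -2 a_2 - 2 a_1 + a_0 = 4  ->  a_3 = 2/3
  x^2: 12 a_4 + 3 a_3 + 3 a_2 - a_1 = 0  ->  12 a_4 = -3 a_3 - 3 a_2 + a_1 = -11/2  ->  a_4 = -11/24
  x^3: 20 a_5 + 4 a_4 + 4 a_3 - a_2 = 0  ->  20 a_5 = -4 a_4 - 4 a_3 + a_2 = -1/3  ->  a_5 = -1/60
  x^4: 30 a_6 + 5 a_5 + 5 a_4 - a_3 = 0  ->  30 a_6 = -5 a_5 - 5 a_4 + a_3 = 73/24  ->  a_6 = 73/720
Truncated series: y(x) = 1 - 2 x + (1/2) x^2 + (2/3) x^3 - (11/24) x^4 - (1/60) x^5 + (73/720) x^6 + O(x^7).

a_0 = 1; a_1 = -2; a_2 = 1/2; a_3 = 2/3; a_4 = -11/24; a_5 = -1/60; a_6 = 73/720


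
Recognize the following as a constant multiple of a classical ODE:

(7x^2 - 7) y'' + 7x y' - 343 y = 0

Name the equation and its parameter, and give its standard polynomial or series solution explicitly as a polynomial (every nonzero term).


All three coefficients share the factor -7; dividing through by -7 gives  (1 - x^2) y'' - x y' + 49 y = 0.
This matches the Chebyshev equation (1 - x^2) y'' - x y' + n^2 y = 0 (note the -x y' term, not -2x y') with n^2 = 49, so n = 7; the polynomial solution is T_7(x).
With y = sum_k a_k x^k, matching x^k gives (k+2)(k+1) a_{k+2} = (k^2 - n^2) a_k = (k - 7)(k + 7) a_k. The right side vanishes at k = 7, so the series with the parity of 7 terminates at degree 7.
Standard normalization: leading coefficient of T_n is 2^(n-1), so a_7 = 2^6 = 64. Work downward with a_k = (k+1)(k+2) a_{k+2} / ((k - 7)(k + 7)):
  a_5 = (6)(7)(64) / ((5 - 7)(5 + 7)) = 2688/(-24) = -112
  a_3 = (4)(5)(-112) / ((3 - 7)(3 + 7)) = -2240/(-40) = 56
  a_1 = (2)(3)(56) / ((1 - 7)(1 + 7)) = 336/(-48) = -7
Hence T_7(x) = 64 x^7 - 112 x^5 + 56 x^3 - 7 x.

T_7(x); series = 64 x^7 - 112 x^5 + 56 x^3 - 7 x


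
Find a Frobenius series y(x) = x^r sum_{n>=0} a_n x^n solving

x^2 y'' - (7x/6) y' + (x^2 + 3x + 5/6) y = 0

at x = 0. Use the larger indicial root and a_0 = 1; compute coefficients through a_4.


Write in Frobenius form y'' + (p(x)/x) y' + (q(x)/x^2) y = 0:
  p(x) = -7/6,  q(x) = x^2 + 3x + 5/6.
Indicial equation: r(r-1) + (-7/6) r + (5/6) = 0 -> roots r_1 = 5/3, r_2 = 1/2.
Take r = r_1 = 5/3. Let y(x) = x^r sum_{n>=0} a_n x^n with a_0 = 1.
Substitute y = x^r sum a_n x^n and match x^{r+n}. The recurrence is
  D(n) a_n + 3 a_{n-1} + 1 a_{n-2} = 0,  where D(n) = (r+n)(r+n-1) + (-7/6)(r+n) + (5/6).
  a_n = [-3 a_{n-1} - 1 a_{n-2}] / D(n).
Since the indicial polynomial factors as (r - r_1)(r - r_2), D(n) = (r_1 + n - r_1)(r_1 + n - r_2) = n(n + 7/6).
Evaluating step by step (a_0 = 1):
  n = 1: D(1) = 1(1 + 7/6) = 13/6; numerator = -3(1) = -3; a_1 = (-3)/(13/6) = -18/13
  n = 2: D(2) = 2(2 + 7/6) = 19/3; numerator = -3(-18/13) - 1(1) = 41/13; a_2 = (41/13)/(19/3) = 123/247
  n = 3: D(3) = 3(3 + 7/6) = 25/2; numerator = -3(123/247) - 1(-18/13) = -27/247; a_3 = (-27/247)/(25/2) = -54/6175
  n = 4: D(4) = 4(4 + 7/6) = 62/3; numerator = -3(-54/6175) - 1(123/247) = -2913/6175; a_4 = (-2913/6175)/(62/3) = -8739/382850

r = 5/3; a_0 = 1; a_1 = -18/13; a_2 = 123/247; a_3 = -54/6175; a_4 = -8739/382850


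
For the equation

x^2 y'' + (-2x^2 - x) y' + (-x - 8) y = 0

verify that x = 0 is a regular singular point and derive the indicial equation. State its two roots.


Divide by x^2 to reach normal form y'' + P_1(x) y' + P_2(x) y = 0 with P_1(x) = -2 - 1/x and P_2(x) = -1/x - 8/x^2.
x = 0 is a singular point because the y'-coefficient -2 - 1/x has a pole at x = 0 and the y-coefficient -1/x - 8/x^2 has a pole at x = 0.
It is a regular singular point because x P_1(x) = p(x) = -2x - 1 and x^2 P_2(x) = q(x) = -x - 8 are polynomials, hence analytic at x = 0.
p(0) = -1,  q(0) = -8.
Indicial equation: r(r-1) + p(0) r + q(0) = 0, i.e. r^2 + (p(0) - 1) r + q(0) = 0, i.e. r^2 - 2 r - 8 = 0.
Discriminant: (-2)^2 - 4(-8) = 36, so r = (2 ± 6)/2.
Solving: r_1 = 4, r_2 = -2.

indicial: r^2 - 2 r - 8 = 0; roots r_1 = 4, r_2 = -2
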